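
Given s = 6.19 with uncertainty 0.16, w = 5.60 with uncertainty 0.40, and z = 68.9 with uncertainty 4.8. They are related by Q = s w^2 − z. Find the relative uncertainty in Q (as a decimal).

0.228

Let p = s·w^2 = 194. δp/p = √((1·δs/s)² + (2·δw/w)²) = √(0.000668 + 0.0204) = 0.145, so δp = 28.2.
Q = p − z: δQ = √(δp² + δz²) = √(794 + 23.0) = 28.6
Q = 125, so δQ/Q = 28.6/125 = 0.228.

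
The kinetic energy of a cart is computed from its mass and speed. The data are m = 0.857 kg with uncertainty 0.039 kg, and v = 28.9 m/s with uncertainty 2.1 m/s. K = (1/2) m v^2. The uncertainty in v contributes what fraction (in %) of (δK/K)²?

91.1%

(δK/K)² = (1·δm/m)² + (2·δv/v)²
  m term: (1×0.0455)² = 0.00207
  v term: (2×0.0727)² = 0.0211
Total = 0.0232. Share from v = 0.0211/0.0232 = 0.911.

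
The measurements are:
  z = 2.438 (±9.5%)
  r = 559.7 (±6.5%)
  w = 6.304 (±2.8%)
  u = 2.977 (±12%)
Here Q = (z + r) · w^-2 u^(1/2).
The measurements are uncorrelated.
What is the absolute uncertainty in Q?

2.55

Let h = z + r = 562.1. δh = √(δz² + δr²) = √(0.0536 + 1320) = 36.4, so δh/h = 0.0647.
Q is then a monomial in h, w, u:
δQ/Q = √((δh/h)² + (-2·δw/w)² + (½·δu/u)²) = √(0.00419 + 0.00314 + 0.00360) = 0.105
Q = 24.41, so δQ = 0.105 × 24.41 = 2.55.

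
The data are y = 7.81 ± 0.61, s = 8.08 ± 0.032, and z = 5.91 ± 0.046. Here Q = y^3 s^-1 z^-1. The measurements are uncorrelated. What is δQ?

2.34

Since Q is a product/quotient, work with relative uncertainties:
  (3·δy/y)² = (3×0.0781)² = 0.0549;  (-1·δs/s)² = (-1×0.00396)² = 1.57e-05;  (-1·δz/z)² = (-1×0.00778)² = 6.06e-05
δQ/Q = √(0.0550) = 0.234
Q = 9.98, so δQ = 0.234 × 9.98 = 2.34.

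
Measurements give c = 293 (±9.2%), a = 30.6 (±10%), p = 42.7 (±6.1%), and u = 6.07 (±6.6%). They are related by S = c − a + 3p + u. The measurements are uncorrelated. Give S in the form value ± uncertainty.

Each term contributes (cᵢ δxᵢ)² to (δS)²:
  (δc)² = 727;  (δa)² = 9.36;  (3·δp)² = 61.1;  (δu)² = 0.160
δS = √(797) = 28.2
S = 397.

397 ± 28.2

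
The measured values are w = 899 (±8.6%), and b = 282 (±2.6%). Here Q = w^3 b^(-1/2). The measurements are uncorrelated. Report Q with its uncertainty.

(4.33 ± 1.12) × 10^7

Since Q is a product/quotient, work with relative uncertainties:
  (3·δw/w)² = (3×0.0860)² = 0.0666;  (−½·δb/b)² = (-0.5×0.0260)² = 0.000169
δQ/Q = √(0.0667) = 0.258
Q = 4.33e+07, so δQ = 0.258 × 4.33e+07 = 1.12e+07.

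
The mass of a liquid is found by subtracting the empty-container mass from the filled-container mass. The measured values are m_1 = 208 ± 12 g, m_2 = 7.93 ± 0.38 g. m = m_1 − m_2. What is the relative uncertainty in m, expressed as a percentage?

m is a linear combination, so absolute uncertainties add in quadrature:
  (δm_1)² = 144;  (δm_2)² = 0.144
δm = √(144) = 12.0 g
m = 200 g, so δm/m = 12.0/200 = 0.0600.

6.00%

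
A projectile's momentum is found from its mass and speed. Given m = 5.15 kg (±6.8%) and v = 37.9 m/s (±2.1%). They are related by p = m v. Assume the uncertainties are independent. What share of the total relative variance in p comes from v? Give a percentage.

(δp/p)² = (1·δm/m)² + (1·δv/v)²
  m term: (1×0.0680)² = 0.00462
  v term: (1×0.0210)² = 0.000441
Total = 0.00507. Share from v = 0.000441/0.00507 = 0.0871.

8.71%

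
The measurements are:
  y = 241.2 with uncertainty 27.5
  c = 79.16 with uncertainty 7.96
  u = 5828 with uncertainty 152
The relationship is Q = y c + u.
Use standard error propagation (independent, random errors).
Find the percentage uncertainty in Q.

11.7%

Let p = y·c = 19090. δp/p = √((1·δy/y)² + (1·δc/c)²) = √(0.0130 + 0.0101) = 0.152, so δp = 2900.
Q = p + u: δQ = √(δp² + δu²) = √(8.43e+06 + 23100) = 2910
Q = 24920, so δQ/Q = 2910/24920 = 0.117.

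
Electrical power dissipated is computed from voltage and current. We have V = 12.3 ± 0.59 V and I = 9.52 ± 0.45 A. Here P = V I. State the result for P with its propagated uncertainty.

117 ± 7.89 W

Relative error in a monomial: (δP/P)² = Σ (nᵢ · δxᵢ/xᵢ)².
  (1·δV/V)² = (1×0.0480)² = 0.00230;  (1·δI/I)² = (1×0.0473)² = 0.00223
δP/P = √(0.00454) = 0.0673
P = 117 W, so δP = 0.0673 × 117 = 7.89 W.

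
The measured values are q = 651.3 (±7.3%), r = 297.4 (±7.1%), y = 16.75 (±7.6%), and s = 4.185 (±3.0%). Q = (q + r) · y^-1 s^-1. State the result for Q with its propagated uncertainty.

13.53 ± 1.33

Let u = q + r = 948.7. δu = √(δq² + δr²) = √(2260 + 446) = 52.0, so δu/u = 0.0548.
Q is then a monomial in u, y, s:
δQ/Q = √((δu/u)² + (-1·δy/y)² + (-1·δs/s)²) = √(0.00301 + 0.00578 + 0.000900) = 0.0984
Q = 13.53, so δQ = 0.0984 × 13.53 = 1.33.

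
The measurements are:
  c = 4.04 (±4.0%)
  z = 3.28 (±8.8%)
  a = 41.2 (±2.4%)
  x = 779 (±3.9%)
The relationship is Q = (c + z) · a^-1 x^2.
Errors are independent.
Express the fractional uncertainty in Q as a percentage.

9.33%

Let u = c + z = 7.32. δu = √(δc² + δz²) = √(0.0261 + 0.0833) = 0.331, so δu/u = 0.0452.
Q is then a monomial in u, a, x:
δQ/Q = √((δu/u)² + (-1·δa/a)² + (2·δx/x)²) = √(0.00204 + 0.000576 + 0.00608) = 0.0933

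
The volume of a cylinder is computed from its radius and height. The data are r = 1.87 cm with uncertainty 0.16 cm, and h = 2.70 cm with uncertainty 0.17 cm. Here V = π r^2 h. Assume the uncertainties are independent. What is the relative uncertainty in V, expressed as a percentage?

For a monomial V ∝ r^2, h, fractional errors add in quadrature:
  (2·δr/r)² = (2×0.0856)² = 0.0293;  (1·δh/h)² = (1×0.0630)² = 0.00396
δV/V = √(0.0332) = 0.182

18.2%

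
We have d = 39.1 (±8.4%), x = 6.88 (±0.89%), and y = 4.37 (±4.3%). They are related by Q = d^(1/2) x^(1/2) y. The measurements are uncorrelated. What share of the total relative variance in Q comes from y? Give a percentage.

(δQ/Q)² = (½·δd/d)² + (½·δx/x)² + (1·δy/y)²
  d term: (0.5×0.0840)² = 0.00176
  x term: (0.5×0.00890)² = 1.98e-05
  y term: (1×0.0430)² = 0.00185
Total = 0.00363. Share from y = 0.00185/0.00363 = 0.509.

50.9%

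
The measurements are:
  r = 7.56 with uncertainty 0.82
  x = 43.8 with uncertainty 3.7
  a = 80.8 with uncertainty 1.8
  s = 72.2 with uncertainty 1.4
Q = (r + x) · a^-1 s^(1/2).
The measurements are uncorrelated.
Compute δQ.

Let u = r + x = 51.4. δu = √(δr² + δx²) = √(0.672 + 13.7) = 3.79, so δu/u = 0.0738.
Q is then a monomial in u, a, s:
δQ/Q = √((δu/u)² + (-1·δa/a)² + (½·δs/s)²) = √(0.00544 + 0.000496 + 9.4e-05) = 0.0777
Q = 5.40, so δQ = 0.0777 × 5.40 = 0.420.

0.420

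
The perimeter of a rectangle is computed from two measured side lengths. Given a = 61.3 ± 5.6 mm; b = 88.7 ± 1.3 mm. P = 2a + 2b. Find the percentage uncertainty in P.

3.83%

Absolute uncertainties add in quadrature for a linear combination:
  (2·δa)² = 125;  (2·δb)² = 6.76
δP = √(132) = 11.5 mm
P = 300 mm, so δP/P = 11.5/300 = 0.0383.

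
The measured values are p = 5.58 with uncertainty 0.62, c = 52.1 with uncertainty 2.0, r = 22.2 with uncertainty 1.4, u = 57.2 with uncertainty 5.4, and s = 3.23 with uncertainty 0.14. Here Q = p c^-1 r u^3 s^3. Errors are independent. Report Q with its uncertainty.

Q is a product of powers, so relative uncertainties combine in quadrature:
  (1·δp/p)² = (1×0.111)² = 0.0123;  (-1·δc/c)² = (-1×0.0384)² = 0.00147;  (1·δr/r)² = (1×0.0631)² = 0.00398;  (3·δu/u)² = (3×0.0944)² = 0.0802;  (3·δs/s)² = (3×0.0433)² = 0.0169
δQ/Q = √(0.115) = 0.339
Q = 1.5e+07, so δQ = 0.339 × 1.5e+07 = 5.08e+06.

(1.50 ± 0.508) × 10^7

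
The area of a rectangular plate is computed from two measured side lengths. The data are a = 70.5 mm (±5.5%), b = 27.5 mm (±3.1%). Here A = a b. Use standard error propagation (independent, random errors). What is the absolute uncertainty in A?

122 mm^2

Since A is a product/quotient, work with relative uncertainties:
  (1·δa/a)² = (1×0.0550)² = 0.00302;  (1·δb/b)² = (1×0.0310)² = 0.000961
δA/A = √(0.00399) = 0.0631
A = 1940 mm^2, so δA = 0.0631 × 1940 = 122 mm^2.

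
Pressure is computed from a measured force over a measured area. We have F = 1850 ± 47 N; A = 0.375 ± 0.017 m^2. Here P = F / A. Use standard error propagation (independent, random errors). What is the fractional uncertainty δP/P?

Relative error in a monomial: (δP/P)² = Σ (nᵢ · δxᵢ/xᵢ)².
  (1·δF/F)² = (1×0.0254)² = 0.000645;  (-1·δA/A)² = (-1×0.0453)² = 0.00206
δP/P = √(0.00270) = 0.0520

0.0520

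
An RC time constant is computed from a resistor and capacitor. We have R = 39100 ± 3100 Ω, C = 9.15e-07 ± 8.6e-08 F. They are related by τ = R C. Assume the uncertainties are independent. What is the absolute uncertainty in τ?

0.00440 s

τ is a product of powers, so relative uncertainties combine in quadrature:
  (1·δR/R)² = (1×0.0793)² = 0.00629;  (1·δC/C)² = (1×0.0940)² = 0.00883
δτ/τ = √(0.0151) = 0.123
τ = 0.0358 s, so δτ = 0.123 × 0.0358 = 0.00440 s.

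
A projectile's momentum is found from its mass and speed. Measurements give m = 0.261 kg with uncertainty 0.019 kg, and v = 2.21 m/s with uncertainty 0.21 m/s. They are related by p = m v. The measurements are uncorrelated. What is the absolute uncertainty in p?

For a monomial p ∝ m, v, fractional errors add in quadrature:
  (1·δm/m)² = (1×0.0728)² = 0.00530;  (1·δv/v)² = (1×0.0950)² = 0.00903
δp/p = √(0.0143) = 0.120
p = 0.577 kg·m/s, so δp = 0.120 × 0.577 = 0.0690 kg·m/s.

0.0690 kg·m/s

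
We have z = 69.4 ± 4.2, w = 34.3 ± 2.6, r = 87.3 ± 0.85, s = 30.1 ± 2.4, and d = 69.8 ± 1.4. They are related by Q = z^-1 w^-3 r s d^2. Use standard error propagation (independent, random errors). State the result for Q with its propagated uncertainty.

Q is a product of powers, so relative uncertainties combine in quadrature:
  (-1·δz/z)² = (-1×0.0605)² = 0.00366;  (-3·δw/w)² = (-3×0.0758)² = 0.0517;  (1·δr/r)² = (1×0.00974)² = 9.48e-05;  (1·δs/s)² = (1×0.0797)² = 0.00636;  (2·δd/d)² = (2×0.0201)² = 0.00161
δQ/Q = √(0.0634) = 0.252
Q = 4.57, so δQ = 0.252 × 4.57 = 1.15.

4.57 ± 1.15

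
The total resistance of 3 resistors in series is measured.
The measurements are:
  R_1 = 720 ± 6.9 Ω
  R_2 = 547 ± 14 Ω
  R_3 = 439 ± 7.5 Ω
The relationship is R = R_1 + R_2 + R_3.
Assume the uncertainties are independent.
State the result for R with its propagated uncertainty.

Sums and differences: (δR)² = Σ (cᵢ δxᵢ)².
  (δR_1)² = 47.6;  (δR_2)² = 196;  (δR_3)² = 56.2
δR = √(300) = 17.3 Ω
R = 1710 Ω.

1710 ± 17.3 Ω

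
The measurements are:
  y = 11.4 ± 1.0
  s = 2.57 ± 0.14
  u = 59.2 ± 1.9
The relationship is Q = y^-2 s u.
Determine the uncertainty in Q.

Products/powers → add relative errors in quadrature, weighted by exponent:
  (-2·δy/y)² = (-2×0.0877)² = 0.0308;  (1·δs/s)² = (1×0.0545)² = 0.00297;  (1·δu/u)² = (1×0.0321)² = 0.00103
δQ/Q = √(0.0348) = 0.186
Q = 1.17, so δQ = 0.186 × 1.17 = 0.218.

0.218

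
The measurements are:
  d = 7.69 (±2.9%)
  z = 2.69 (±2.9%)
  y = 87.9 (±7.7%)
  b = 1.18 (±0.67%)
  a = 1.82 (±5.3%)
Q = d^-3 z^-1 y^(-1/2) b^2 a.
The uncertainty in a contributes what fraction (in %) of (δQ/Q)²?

21.8%

(δQ/Q)² = (-3·δd/d)² + (-1·δz/z)² + (−½·δy/y)² + (2·δb/b)² + (1·δa/a)²
  d term: (-3×0.0290)² = 0.00757
  z term: (-1×0.0290)² = 0.000841
  y term: (-0.5×0.0770)² = 0.00148
  b term: (2×0.00670)² = 0.000180
  a term: (1×0.0530)² = 0.00281
Total = 0.0129. Share from a = 0.00281/0.0129 = 0.218.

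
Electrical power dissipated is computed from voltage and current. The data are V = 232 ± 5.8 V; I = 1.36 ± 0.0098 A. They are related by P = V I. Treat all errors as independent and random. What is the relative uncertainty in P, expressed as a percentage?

Each factor contributes (exponent × relative error)² to (δP/P)²:
  (1·δV/V)² = (1×0.0250)² = 0.000625;  (1·δI/I)² = (1×0.00721)² = 5.19e-05
δP/P = √(0.000677) = 0.0260

2.60%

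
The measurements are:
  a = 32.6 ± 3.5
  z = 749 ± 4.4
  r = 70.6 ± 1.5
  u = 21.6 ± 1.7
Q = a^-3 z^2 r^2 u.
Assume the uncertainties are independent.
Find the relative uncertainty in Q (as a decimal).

0.334

Each factor contributes (exponent × relative error)² to (δQ/Q)²:
  (-3·δa/a)² = (-3×0.107)² = 0.104;  (2·δz/z)² = (2×0.00587)² = 0.000138;  (2·δr/r)² = (2×0.0212)² = 0.00181;  (1·δu/u)² = (1×0.0787)² = 0.00619
δQ/Q = √(0.112) = 0.334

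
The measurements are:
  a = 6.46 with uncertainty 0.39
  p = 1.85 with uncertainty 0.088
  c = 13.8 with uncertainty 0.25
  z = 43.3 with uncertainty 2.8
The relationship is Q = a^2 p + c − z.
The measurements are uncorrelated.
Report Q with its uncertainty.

Let w = a^2·p = 77.2. δw/w = √((2·δa/a)² + (1·δp/p)²) = √(0.0146 + 0.00226) = 0.130, so δw = 10.0.
Q = w + c − z: δQ = √(δw² + δc² + δz²) = √(100 + 0.0625 + 7.84) = 10.4
Q = 47.7.

47.7 ± 10.4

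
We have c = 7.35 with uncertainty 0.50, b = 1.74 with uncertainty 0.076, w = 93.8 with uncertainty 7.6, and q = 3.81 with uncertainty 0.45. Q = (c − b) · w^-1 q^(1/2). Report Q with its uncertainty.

0.117 ± 0.0157

Let u = c − b = 5.61. δu = √(δc² + δb²) = √(0.250 + 0.00578) = 0.506, so δu/u = 0.0902.
Q is then a monomial in u, w, q:
δQ/Q = √((δu/u)² + (-1·δw/w)² + (½·δq/q)²) = √(0.00813 + 0.00656 + 0.00349) = 0.135
Q = 0.117, so δQ = 0.135 × 0.117 = 0.0157.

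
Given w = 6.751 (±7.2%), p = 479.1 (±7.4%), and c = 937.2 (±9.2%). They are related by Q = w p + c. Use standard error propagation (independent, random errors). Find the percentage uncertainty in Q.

8.27%

Let h = w·p = 3234. δh/h = √((1·δw/w)² + (1·δp/p)²) = √(0.00518 + 0.00548) = 0.103, so δh = 334.
Q = h + c: δQ = √(δh² + δc²) = √(1.12e+05 + 7430) = 345
Q = 4172, so δQ/Q = 345/4172 = 0.0827.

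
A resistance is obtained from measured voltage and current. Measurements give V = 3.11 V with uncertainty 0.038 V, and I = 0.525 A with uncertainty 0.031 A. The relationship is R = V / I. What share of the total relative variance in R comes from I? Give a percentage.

(δR/R)² = (1·δV/V)² + (-1·δI/I)²
  V term: (1×0.0122)² = 0.000149
  I term: (-1×0.0590)² = 0.00349
Total = 0.00364. Share from I = 0.00349/0.00364 = 0.959.

95.9%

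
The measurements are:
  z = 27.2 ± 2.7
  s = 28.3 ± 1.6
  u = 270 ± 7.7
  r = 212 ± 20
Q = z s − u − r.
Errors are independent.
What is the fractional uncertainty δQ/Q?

Let p = z·s = 770. δp/p = √((1·δz/z)² + (1·δs/s)²) = √(0.00985 + 0.00320) = 0.114, so δp = 87.9.
Q = p − u − r: δQ = √(δp² + δu² + δr²) = √(7730 + 59.3 + 400) = 90.5
Q = 288, so δQ/Q = 90.5/288 = 0.315.

0.315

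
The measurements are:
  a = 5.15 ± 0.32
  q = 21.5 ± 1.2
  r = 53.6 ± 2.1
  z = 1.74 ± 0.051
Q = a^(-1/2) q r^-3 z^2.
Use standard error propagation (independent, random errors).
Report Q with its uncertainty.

(1.86 ± 0.272) × 10^-4

Products/powers → add relative errors in quadrature, weighted by exponent:
  (−½·δa/a)² = (-0.5×0.0621)² = 0.000965;  (1·δq/q)² = (1×0.0558)² = 0.00312;  (-3·δr/r)² = (-3×0.0392)² = 0.0138;  (2·δz/z)² = (2×0.0293)² = 0.00344
δQ/Q = √(0.0213) = 0.146
Q = 0.000186, so δQ = 0.146 × 0.000186 = 2.72e-05.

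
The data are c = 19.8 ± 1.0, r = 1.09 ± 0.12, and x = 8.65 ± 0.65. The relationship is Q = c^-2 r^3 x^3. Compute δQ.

Relative error in a monomial: (δQ/Q)² = Σ (nᵢ · δxᵢ/xᵢ)².
  (-2·δc/c)² = (-2×0.0505)² = 0.0102;  (3·δr/r)² = (3×0.110)² = 0.109;  (3·δx/x)² = (3×0.0751)² = 0.0508
δQ/Q = √(0.170) = 0.412
Q = 2.14, so δQ = 0.412 × 2.14 = 0.882.

0.882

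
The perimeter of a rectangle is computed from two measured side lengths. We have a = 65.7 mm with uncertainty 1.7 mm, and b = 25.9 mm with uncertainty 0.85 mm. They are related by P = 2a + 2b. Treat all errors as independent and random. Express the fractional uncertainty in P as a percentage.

2.07%

Sums and differences: (δP)² = Σ (cᵢ δxᵢ)².
  (2·δa)² = 11.6;  (2·δb)² = 2.89
δP = √(14.4) = 3.80 mm
P = 183 mm, so δP/P = 3.80/183 = 0.0207.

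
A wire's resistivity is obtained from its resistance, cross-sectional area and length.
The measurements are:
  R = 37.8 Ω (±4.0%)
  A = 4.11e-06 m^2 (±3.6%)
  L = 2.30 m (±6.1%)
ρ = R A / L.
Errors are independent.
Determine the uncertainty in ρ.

Each factor contributes (exponent × relative error)² to (δρ/ρ)²:
  (1·δR/R)² = (1×0.0400)² = 0.00160;  (1·δA/A)² = (1×0.0360)² = 0.00130;  (-1·δL/L)² = (-1×0.0610)² = 0.00372
δρ/ρ = √(0.00662) = 0.0813
ρ = 6.75e-05 Ω·m, so δρ = 0.0813 × 6.75e-05 = 5.49e-06 Ω·m.

5.49e-06 Ω·m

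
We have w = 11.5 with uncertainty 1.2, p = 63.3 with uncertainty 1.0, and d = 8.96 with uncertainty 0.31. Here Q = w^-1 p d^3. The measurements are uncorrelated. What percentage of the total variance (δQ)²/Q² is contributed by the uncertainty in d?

49.2%

(δQ/Q)² = (-1·δw/w)² + (1·δp/p)² + (3·δd/d)²
  w term: (-1×0.104)² = 0.0109
  p term: (1×0.0158)² = 0.000250
  d term: (3×0.0346)² = 0.0108
Total = 0.0219. Share from d = 0.0108/0.0219 = 0.492.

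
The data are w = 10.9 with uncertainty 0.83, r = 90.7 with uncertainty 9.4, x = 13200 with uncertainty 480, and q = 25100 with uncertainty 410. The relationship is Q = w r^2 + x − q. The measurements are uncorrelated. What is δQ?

19800

Let p = w·r^2 = 89700. δp/p = √((1·δw/w)² + (2·δr/r)²) = √(0.00580 + 0.0430) = 0.221, so δp = 19800.
Q = p + x − q: δQ = √(δp² + δx² + δq²) = √(3.92e+08 + 2.3e+05 + 1.68e+05) = 19800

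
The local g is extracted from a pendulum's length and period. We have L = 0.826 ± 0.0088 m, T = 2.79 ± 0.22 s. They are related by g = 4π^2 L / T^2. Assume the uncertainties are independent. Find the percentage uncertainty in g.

Each factor contributes (exponent × relative error)² to (δg/g)²:
  (1·δL/L)² = (1×0.0107)² = 0.000114;  (-2·δT/T)² = (-2×0.0789)² = 0.0249
δg/g = √(0.0250) = 0.158

15.8%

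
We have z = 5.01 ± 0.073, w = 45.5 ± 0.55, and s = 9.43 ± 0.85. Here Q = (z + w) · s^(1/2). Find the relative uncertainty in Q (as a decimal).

0.0464

Let u = z + w = 50.5. δu = √(δz² + δw²) = √(0.00533 + 0.303) = 0.555, so δu/u = 0.0110.
Q is then a monomial in u, s:
δQ/Q = √((δu/u)² + (½·δs/s)²) = √(0.000121 + 0.00203) = 0.0464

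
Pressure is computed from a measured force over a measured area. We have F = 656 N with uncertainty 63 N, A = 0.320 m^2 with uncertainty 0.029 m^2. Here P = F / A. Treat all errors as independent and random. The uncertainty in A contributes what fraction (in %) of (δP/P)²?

(δP/P)² = (1·δF/F)² + (-1·δA/A)²
  F term: (1×0.0960)² = 0.00922
  A term: (-1×0.0906)² = 0.00821
Total = 0.0174. Share from A = 0.00821/0.0174 = 0.471.

47.1%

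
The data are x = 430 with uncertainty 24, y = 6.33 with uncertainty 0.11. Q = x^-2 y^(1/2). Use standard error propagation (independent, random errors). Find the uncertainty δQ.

1.52e-06

For a monomial Q ∝ x^-2, y^(1/2), fractional errors add in quadrature:
  (-2·δx/x)² = (-2×0.0558)² = 0.0125;  (½·δy/y)² = (0.5×0.0174)² = 7.55e-05
δQ/Q = √(0.0125) = 0.112
Q = 1.36e-05, so δQ = 0.112 × 1.36e-05 = 1.52e-06.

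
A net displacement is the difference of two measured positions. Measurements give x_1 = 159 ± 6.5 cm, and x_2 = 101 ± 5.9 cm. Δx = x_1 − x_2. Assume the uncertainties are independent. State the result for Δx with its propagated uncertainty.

58.0 ± 8.78 cm

Each term contributes (cᵢ δxᵢ)² to (δΔx)²:
  (δx_1)² = 42.2;  (δx_2)² = 34.8
δΔx = √(77.1) = 8.78 cm
Δx = 58.0 cm.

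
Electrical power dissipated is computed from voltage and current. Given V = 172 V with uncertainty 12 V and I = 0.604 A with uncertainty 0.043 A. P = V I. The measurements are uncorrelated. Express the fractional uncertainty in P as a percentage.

Each factor contributes (exponent × relative error)² to (δP/P)²:
  (1·δV/V)² = (1×0.0698)² = 0.00487;  (1·δI/I)² = (1×0.0712)² = 0.00507
δP/P = √(0.00994) = 0.0997

9.97%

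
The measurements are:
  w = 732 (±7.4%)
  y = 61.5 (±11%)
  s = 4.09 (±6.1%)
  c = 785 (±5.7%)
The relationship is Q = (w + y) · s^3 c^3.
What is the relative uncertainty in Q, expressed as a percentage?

Let u = w + y = 794. δu = √(δw² + δy²) = √(2930 + 45.8) = 54.6, so δu/u = 0.0688.
Q is then a monomial in u, s, c:
δQ/Q = √((δu/u)² + (3·δs/s)² + (3·δc/c)²) = √(0.00473 + 0.0335 + 0.0292) = 0.260

26.0%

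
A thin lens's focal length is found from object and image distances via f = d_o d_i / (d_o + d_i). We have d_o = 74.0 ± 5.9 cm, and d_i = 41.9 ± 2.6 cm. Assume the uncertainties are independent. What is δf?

∂f/∂d_o = (d_i/(d_o+d_i))² = 0.131;  ∂f/∂d_i = (d_o/(d_o+d_i))² = 0.408
δf = √((∂f/∂d_o · δd_o)² + (∂f/∂d_i · δd_i)²) = √(0.595 + 1.12) = 1.31 cm

1.31 cm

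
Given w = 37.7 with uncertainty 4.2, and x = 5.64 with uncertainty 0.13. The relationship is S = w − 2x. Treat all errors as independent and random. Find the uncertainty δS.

4.21

S is a linear combination, so absolute uncertainties add in quadrature:
  (δw)² = 17.6;  (2·δx)² = 0.0676
δS = √(17.7) = 4.21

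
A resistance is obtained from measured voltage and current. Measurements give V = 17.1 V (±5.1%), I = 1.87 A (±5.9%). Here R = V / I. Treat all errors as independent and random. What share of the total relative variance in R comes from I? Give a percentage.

(δR/R)² = (1·δV/V)² + (-1·δI/I)²
  V term: (1×0.0510)² = 0.00260
  I term: (-1×0.0590)² = 0.00348
Total = 0.00608. Share from I = 0.00348/0.00608 = 0.572.

57.2%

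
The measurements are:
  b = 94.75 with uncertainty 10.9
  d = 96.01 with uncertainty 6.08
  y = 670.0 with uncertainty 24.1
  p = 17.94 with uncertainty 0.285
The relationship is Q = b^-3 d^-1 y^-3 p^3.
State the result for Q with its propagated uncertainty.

For a monomial Q ∝ b^-3, d^-1, y^-3, p^3, fractional errors add in quadrature:
  (-3·δb/b)² = (-3×0.115)² = 0.119;  (-1·δd/d)² = (-1×0.0633)² = 0.00401;  (-3·δy/y)² = (-3×0.0360)² = 0.0116;  (3·δp/p)² = (3×0.0159)² = 0.00227
δQ/Q = √(0.137) = 0.370
Q = 2.351e-13, so δQ = 0.370 × 2.351e-13 = 8.7e-14.

(2.351 ± 0.870) × 10^-13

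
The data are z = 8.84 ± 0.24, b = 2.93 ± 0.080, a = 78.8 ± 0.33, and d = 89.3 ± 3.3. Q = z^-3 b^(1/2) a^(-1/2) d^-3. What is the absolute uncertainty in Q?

Since Q is a product/quotient, work with relative uncertainties:
  (-3·δz/z)² = (-3×0.0271)² = 0.00663;  (½·δb/b)² = (0.5×0.0273)² = 0.000186;  (−½·δa/a)² = (-0.5×0.00419)² = 4.38e-06;  (-3·δd/d)² = (-3×0.0370)² = 0.0123
δQ/Q = √(0.0191) = 0.138
Q = 3.92e-10, so δQ = 0.138 × 3.92e-10 = 5.42e-11.

5.42e-11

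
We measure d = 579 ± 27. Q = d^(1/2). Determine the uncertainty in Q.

0.561

Q ∝ d^(1/2), so δQ/Q = |½| · δd/d = 0.5 × 0.0466 = 0.0233.
Q = 24.1, so δQ = 0.0233 × 24.1 = 0.561.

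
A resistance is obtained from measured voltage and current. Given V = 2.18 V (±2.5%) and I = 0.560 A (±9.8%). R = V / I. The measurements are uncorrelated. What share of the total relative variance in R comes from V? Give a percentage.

(δR/R)² = (1·δV/V)² + (-1·δI/I)²
  V term: (1×0.0250)² = 0.000625
  I term: (-1×0.0980)² = 0.00960
Total = 0.0102. Share from V = 0.000625/0.0102 = 0.0611.

6.11%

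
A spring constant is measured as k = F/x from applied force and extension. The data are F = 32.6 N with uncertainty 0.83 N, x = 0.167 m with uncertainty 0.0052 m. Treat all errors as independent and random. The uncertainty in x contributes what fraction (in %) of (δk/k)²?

(δk/k)² = (1·δF/F)² + (-1·δx/x)²
  F term: (1×0.0255)² = 0.000648
  x term: (-1×0.0311)² = 0.000970
Total = 0.00162. Share from x = 0.000970/0.00162 = 0.599.

59.9%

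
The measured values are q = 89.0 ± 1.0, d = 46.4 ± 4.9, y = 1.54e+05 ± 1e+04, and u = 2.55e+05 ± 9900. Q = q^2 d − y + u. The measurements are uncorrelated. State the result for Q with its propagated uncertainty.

Let p = q^2·d = 3.68e+05. δp/p = √((2·δq/q)² + (1·δd/d)²) = √(0.000505 + 0.0112) = 0.108, so δp = 39700.
Q = p − y + u: δQ = √(δp² + δy² + δu²) = √(1.57e+09 + 1e+08 + 9.8e+07) = 42100
Q = 4.69e+05.

(4.69 ± 0.421) × 10^5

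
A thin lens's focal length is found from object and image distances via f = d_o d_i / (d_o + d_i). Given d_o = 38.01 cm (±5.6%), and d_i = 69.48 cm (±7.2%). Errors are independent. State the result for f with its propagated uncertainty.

24.57 ± 1.09 cm

∂f/∂d_o = (d_i/(d_o+d_i))² = 0.418;  ∂f/∂d_i = (d_o/(d_o+d_i))² = 0.125
δf = √((∂f/∂d_o · δd_o)² + (∂f/∂d_i · δd_i)²) = √(0.791 + 0.391) = 1.09 cm
f = 24.57 cm.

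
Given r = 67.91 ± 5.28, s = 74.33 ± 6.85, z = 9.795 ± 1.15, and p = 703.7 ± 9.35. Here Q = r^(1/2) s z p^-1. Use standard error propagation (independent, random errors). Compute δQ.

1.32

Each factor contributes (exponent × relative error)² to (δQ/Q)²:
  (½·δr/r)² = (0.5×0.0777)² = 0.00151;  (1·δs/s)² = (1×0.0922)² = 0.00849;  (1·δz/z)² = (1×0.117)² = 0.0138;  (-1·δp/p)² = (-1×0.0133)² = 0.000177
δQ/Q = √(0.0240) = 0.155
Q = 8.526, so δQ = 0.155 × 8.526 = 1.32.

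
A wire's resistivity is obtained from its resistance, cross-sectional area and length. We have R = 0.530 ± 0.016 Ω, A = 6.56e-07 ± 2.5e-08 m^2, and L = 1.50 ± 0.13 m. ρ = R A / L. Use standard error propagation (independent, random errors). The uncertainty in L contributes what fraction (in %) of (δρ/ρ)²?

76.1%

(δρ/ρ)² = (1·δR/R)² + (1·δA/A)² + (-1·δL/L)²
  R term: (1×0.0302)² = 0.000911
  A term: (1×0.0381)² = 0.00145
  L term: (-1×0.0867)² = 0.00751
Total = 0.00987. Share from L = 0.00751/0.00987 = 0.761.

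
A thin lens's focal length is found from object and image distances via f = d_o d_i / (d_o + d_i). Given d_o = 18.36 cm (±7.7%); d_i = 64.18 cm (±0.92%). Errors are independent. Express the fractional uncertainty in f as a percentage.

∂f/∂d_o = (d_i/(d_o+d_i))² = 0.605;  ∂f/∂d_i = (d_o/(d_o+d_i))² = 0.0495
δf = √((∂f/∂d_o · δd_o)² + (∂f/∂d_i · δd_i)²) = √(0.731 + 0.000854) = 0.855 cm
f = 14.28 cm, so δf/f = 0.855/14.28 = 0.0599.

5.99%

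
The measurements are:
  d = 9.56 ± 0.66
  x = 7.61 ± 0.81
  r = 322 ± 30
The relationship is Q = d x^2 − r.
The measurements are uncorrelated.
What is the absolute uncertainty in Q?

127

Let p = d·x^2 = 554. δp/p = √((1·δd/d)² + (2·δx/x)²) = √(0.00477 + 0.0453) = 0.224, so δp = 124.
Q = p − r: δQ = √(δp² + δr²) = √(15400 + 900) = 127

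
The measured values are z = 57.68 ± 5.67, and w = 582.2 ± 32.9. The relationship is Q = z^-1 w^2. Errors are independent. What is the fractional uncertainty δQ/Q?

Each factor contributes (exponent × relative error)² to (δQ/Q)²:
  (-1·δz/z)² = (-1×0.0983)² = 0.00966;  (2·δw/w)² = (2×0.0565)² = 0.0128
δQ/Q = √(0.0224) = 0.150

0.150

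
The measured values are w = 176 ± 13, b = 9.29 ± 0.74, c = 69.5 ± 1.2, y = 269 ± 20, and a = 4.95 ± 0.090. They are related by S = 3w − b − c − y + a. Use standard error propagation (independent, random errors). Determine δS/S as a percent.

23.7%

S is a linear combination, so absolute uncertainties add in quadrature:
  (3·δw)² = 1520;  (δb)² = 0.548;  (δc)² = 1.44;  (δy)² = 400;  (δa)² = 0.00810
δS = √(1920) = 43.9
S = 185, so δS/S = 43.9/185 = 0.237.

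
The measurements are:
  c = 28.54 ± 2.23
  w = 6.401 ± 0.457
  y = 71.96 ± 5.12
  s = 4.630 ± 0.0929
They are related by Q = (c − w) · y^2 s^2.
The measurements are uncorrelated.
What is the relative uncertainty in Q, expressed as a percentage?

Let u = c − w = 22.14. δu = √(δc² + δw²) = √(4.97 + 0.209) = 2.28, so δu/u = 0.103.
Q is then a monomial in u, y, s:
δQ/Q = √((δu/u)² + (2·δy/y)² + (2·δs/s)²) = √(0.0106 + 0.0202 + 0.00161) = 0.180

18.0%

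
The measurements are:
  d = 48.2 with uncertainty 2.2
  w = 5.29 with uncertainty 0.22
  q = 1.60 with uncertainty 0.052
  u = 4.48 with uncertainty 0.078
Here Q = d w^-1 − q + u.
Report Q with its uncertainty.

Let p = d·w^-1 = 9.11. δp/p = √((1·δd/d)² + (-1·δw/w)²) = √(0.00208 + 0.00173) = 0.0617, so δp = 0.563.
Q = p − q + u: δQ = √(δp² + δq² + δu²) = √(0.317 + 0.00270 + 0.00608) = 0.570
Q = 12.0.

12.0 ± 0.570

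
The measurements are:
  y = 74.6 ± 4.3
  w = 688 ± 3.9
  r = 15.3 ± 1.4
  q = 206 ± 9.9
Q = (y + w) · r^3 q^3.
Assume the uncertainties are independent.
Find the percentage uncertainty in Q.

Let u = y + w = 763. δu = √(δy² + δw²) = √(18.5 + 15.2) = 5.81, so δu/u = 0.00761.
Q is then a monomial in u, r, q:
δQ/Q = √((δu/u)² + (3·δr/r)² + (3·δq/q)²) = √(5.79e-05 + 0.0754 + 0.0208) = 0.310

31.0%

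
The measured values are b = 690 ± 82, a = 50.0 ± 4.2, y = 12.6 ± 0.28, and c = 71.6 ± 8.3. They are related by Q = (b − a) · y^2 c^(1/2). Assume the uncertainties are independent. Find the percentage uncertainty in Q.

14.8%

Let u = b − a = 640. δu = √(δb² + δa²) = √(6720 + 17.6) = 82.1, so δu/u = 0.128.
Q is then a monomial in u, y, c:
δQ/Q = √((δu/u)² + (2·δy/y)² + (½·δc/c)²) = √(0.0165 + 0.00198 + 0.00336) = 0.148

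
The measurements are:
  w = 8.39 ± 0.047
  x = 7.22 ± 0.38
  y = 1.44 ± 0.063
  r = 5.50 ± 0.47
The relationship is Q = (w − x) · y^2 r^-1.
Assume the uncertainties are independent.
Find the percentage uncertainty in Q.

Let u = w − x = 1.17. δu = √(δw² + δx²) = √(0.00221 + 0.144) = 0.383, so δu/u = 0.327.
Q is then a monomial in u, y, r:
δQ/Q = √((δu/u)² + (2·δy/y)² + (-1·δr/r)²) = √(0.107 + 0.00766 + 0.00730) = 0.349

34.9%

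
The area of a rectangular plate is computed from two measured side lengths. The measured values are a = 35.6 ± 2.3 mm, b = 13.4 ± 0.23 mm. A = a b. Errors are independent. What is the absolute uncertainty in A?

31.9 mm^2

Relative error in a monomial: (δA/A)² = Σ (nᵢ · δxᵢ/xᵢ)².
  (1·δa/a)² = (1×0.0646)² = 0.00417;  (1·δb/b)² = (1×0.0172)² = 0.000295
δA/A = √(0.00447) = 0.0668
A = 477 mm^2, so δA = 0.0668 × 477 = 31.9 mm^2.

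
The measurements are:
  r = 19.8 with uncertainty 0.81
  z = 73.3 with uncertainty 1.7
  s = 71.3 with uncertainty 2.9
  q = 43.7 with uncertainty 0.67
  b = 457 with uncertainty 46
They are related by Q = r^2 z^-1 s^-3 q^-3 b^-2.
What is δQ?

Products/powers → add relative errors in quadrature, weighted by exponent:
  (2·δr/r)² = (2×0.0409)² = 0.00669;  (-1·δz/z)² = (-1×0.0232)² = 0.000538;  (-3·δs/s)² = (-3×0.0407)² = 0.0149;  (-3·δq/q)² = (-3×0.0153)² = 0.00212;  (-2·δb/b)² = (-2×0.101)² = 0.0405
δQ/Q = √(0.0648) = 0.254
Q = 8.47e-16, so δQ = 0.254 × 8.47e-16 = 2.15e-16.

2.15e-16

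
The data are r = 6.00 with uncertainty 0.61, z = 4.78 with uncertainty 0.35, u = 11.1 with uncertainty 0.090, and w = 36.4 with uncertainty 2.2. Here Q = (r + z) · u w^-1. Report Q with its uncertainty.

Let h = r + z = 10.8. δh = √(δr² + δz²) = √(0.372 + 0.122) = 0.703, so δh/h = 0.0652.
Q is then a monomial in h, u, w:
δQ/Q = √((δh/h)² + (1·δu/u)² + (-1·δw/w)²) = √(0.00426 + 6.57e-05 + 0.00365) = 0.0893
Q = 3.29, so δQ = 0.0893 × 3.29 = 0.294.

3.29 ± 0.294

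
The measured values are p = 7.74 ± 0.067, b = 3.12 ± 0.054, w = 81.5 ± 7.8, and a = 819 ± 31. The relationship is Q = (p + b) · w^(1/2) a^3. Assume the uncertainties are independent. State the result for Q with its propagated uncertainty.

(5.39 ± 0.665) × 10^10

Let u = p + b = 10.9. δu = √(δp² + δb²) = √(0.00449 + 0.00292) = 0.0861, so δu/u = 0.00792.
Q is then a monomial in u, w, a:
δQ/Q = √((δu/u)² + (½·δw/w)² + (3·δa/a)²) = √(6.28e-05 + 0.00229 + 0.0129) = 0.123
Q = 5.39e+10, so δQ = 0.123 × 5.39e+10 = 6.65e+09.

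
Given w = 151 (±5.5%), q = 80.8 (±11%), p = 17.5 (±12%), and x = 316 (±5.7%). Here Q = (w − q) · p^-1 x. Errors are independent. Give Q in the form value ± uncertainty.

Let u = w − q = 70.2. δu = √(δw² + δq²) = √(69.0 + 79.0) = 12.2, so δu/u = 0.173.
Q is then a monomial in u, p, x:
δQ/Q = √((δu/u)² + (-1·δp/p)² + (1·δx/x)²) = √(0.0300 + 0.0144 + 0.00325) = 0.218
Q = 1270, so δQ = 0.218 × 1270 = 277.

1270 ± 277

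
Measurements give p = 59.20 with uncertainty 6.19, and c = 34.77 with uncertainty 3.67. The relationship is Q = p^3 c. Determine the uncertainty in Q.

Each factor contributes (exponent × relative error)² to (δQ/Q)²:
  (3·δp/p)² = (3×0.105)² = 0.0984;  (1·δc/c)² = (1×0.106)² = 0.0111
δQ/Q = √(0.110) = 0.331
Q = 7.214e+06, so δQ = 0.331 × 7.214e+06 = 2.39e+06.

2.39e+06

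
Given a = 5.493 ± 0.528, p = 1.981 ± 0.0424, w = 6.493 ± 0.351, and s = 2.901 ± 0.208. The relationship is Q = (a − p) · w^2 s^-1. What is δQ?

10.2

Let u = a − p = 3.512. δu = √(δa² + δp²) = √(0.279 + 0.00180) = 0.530, so δu/u = 0.151.
Q is then a monomial in u, w, s:
δQ/Q = √((δu/u)² + (2·δw/w)² + (-1·δs/s)²) = √(0.0227 + 0.0117 + 0.00514) = 0.199
Q = 51.04, so δQ = 0.199 × 51.04 = 10.2.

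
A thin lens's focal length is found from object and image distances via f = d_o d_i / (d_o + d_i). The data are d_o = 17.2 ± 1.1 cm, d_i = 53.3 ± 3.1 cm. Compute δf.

0.655 cm

∂f/∂d_o = (d_i/(d_o+d_i))² = 0.572;  ∂f/∂d_i = (d_o/(d_o+d_i))² = 0.0595
δf = √((∂f/∂d_o · δd_o)² + (∂f/∂d_i · δd_i)²) = √(0.395 + 0.0340) = 0.655 cm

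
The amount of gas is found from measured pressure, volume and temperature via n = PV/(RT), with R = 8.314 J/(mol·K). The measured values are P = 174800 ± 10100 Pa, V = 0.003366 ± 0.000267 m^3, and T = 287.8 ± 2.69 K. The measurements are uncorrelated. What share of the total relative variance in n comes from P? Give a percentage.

(δn/n)² = (1·δP/P)² + (1·δV/V)² + (-1·δT/T)²
  P term: (1×0.0578)² = 0.00334
  V term: (1×0.0793)² = 0.00629
  T term: (-1×0.00935)² = 8.74e-05
Total = 0.00972. Share from P = 0.00334/0.00972 = 0.344.

34.4%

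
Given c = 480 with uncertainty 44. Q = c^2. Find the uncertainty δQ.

Q ∝ c^2, so δQ/Q = |2| · δc/c = 2 × 0.0917 = 0.183.
Q = 2.3e+05, so δQ = 0.183 × 2.3e+05 = 42200.

42200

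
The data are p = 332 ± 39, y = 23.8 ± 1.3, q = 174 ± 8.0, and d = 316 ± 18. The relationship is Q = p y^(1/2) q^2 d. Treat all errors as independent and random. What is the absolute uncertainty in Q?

2.51e+09

Each factor contributes (exponent × relative error)² to (δQ/Q)²:
  (1·δp/p)² = (1×0.117)² = 0.0138;  (½·δy/y)² = (0.5×0.0546)² = 0.000746;  (2·δq/q)² = (2×0.0460)² = 0.00846;  (1·δd/d)² = (1×0.0570)² = 0.00324
δQ/Q = √(0.0262) = 0.162
Q = 1.55e+10, so δQ = 0.162 × 1.55e+10 = 2.51e+09.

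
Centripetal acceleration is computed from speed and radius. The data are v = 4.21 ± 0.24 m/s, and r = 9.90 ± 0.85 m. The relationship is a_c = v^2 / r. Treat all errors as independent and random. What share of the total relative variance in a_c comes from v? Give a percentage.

63.8%

(δa_c/a_c)² = (2·δv/v)² + (-1·δr/r)²
  v term: (2×0.0570)² = 0.0130
  r term: (-1×0.0859)² = 0.00737
Total = 0.0204. Share from v = 0.0130/0.0204 = 0.638.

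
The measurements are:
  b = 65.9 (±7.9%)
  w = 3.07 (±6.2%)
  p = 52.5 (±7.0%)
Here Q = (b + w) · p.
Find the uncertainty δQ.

Let u = b + w = 69.0. δu = √(δb² + δw²) = √(27.1 + 0.0362) = 5.21, so δu/u = 0.0755.
Q is then a monomial in u, p:
δQ/Q = √((δu/u)² + (1·δp/p)²) = √(0.00571 + 0.00490) = 0.103
Q = 3620, so δQ = 0.103 × 3620 = 373.

373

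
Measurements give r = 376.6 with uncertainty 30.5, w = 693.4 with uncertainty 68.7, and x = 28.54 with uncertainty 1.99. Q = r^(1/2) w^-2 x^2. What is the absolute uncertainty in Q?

0.00808

Each factor contributes (exponent × relative error)² to (δQ/Q)²:
  (½·δr/r)² = (0.5×0.0810)² = 0.00164;  (-2·δw/w)² = (-2×0.0991)² = 0.0393;  (2·δx/x)² = (2×0.0697)² = 0.0194
δQ/Q = √(0.0604) = 0.246
Q = 0.03288, so δQ = 0.246 × 0.03288 = 0.00808.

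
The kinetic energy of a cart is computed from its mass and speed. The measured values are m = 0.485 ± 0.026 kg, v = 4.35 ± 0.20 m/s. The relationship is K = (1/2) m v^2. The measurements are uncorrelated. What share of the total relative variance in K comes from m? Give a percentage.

(δK/K)² = (1·δm/m)² + (2·δv/v)²
  m term: (1×0.0536)² = 0.00287
  v term: (2×0.0460)² = 0.00846
Total = 0.0113. Share from m = 0.00287/0.0113 = 0.254.

25.4%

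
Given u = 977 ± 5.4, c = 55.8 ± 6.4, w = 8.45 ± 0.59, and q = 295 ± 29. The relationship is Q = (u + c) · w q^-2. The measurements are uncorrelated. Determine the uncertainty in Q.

Let h = u + c = 1030. δh = √(δu² + δc²) = √(29.2 + 41.0) = 8.37, so δh/h = 0.00811.
Q is then a monomial in h, w, q:
δQ/Q = √((δh/h)² + (1·δw/w)² + (-2·δq/q)²) = √(6.57e-05 + 0.00488 + 0.0387) = 0.209
Q = 0.100, so δQ = 0.209 × 0.100 = 0.0209.

0.0209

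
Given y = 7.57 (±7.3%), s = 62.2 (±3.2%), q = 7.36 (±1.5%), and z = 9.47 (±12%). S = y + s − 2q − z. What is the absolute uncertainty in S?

Sums and differences: (δS)² = Σ (cᵢ δxᵢ)².
  (δy)² = 0.305;  (δs)² = 3.96;  (2·δq)² = 0.0488;  (δz)² = 1.29
δS = √(5.61) = 2.37

2.37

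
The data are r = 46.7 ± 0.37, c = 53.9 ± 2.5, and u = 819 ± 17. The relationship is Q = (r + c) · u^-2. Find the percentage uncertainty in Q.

4.85%

Let w = r + c = 101. δw = √(δr² + δc²) = √(0.137 + 6.25) = 2.53, so δw/w = 0.0251.
Q is then a monomial in w, u:
δQ/Q = √((δw/w)² + (-2·δu/u)²) = √(0.000631 + 0.00172) = 0.0485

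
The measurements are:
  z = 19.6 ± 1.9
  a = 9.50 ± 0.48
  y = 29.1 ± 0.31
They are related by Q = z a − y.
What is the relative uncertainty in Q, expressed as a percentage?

Let p = z·a = 186. δp/p = √((1·δz/z)² + (1·δa/a)²) = √(0.00940 + 0.00255) = 0.109, so δp = 20.4.
Q = p − y: δQ = √(δp² + δy²) = √(414 + 0.0961) = 20.4
Q = 157, so δQ/Q = 20.4/157 = 0.130.

13.0%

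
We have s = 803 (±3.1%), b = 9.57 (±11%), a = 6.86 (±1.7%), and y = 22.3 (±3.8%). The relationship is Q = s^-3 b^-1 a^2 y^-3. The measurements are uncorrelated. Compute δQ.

1.6e-13

Relative error in a monomial: (δQ/Q)² = Σ (nᵢ · δxᵢ/xᵢ)².
  (-3·δs/s)² = (-3×0.0310)² = 0.00865;  (-1·δb/b)² = (-1×0.110)² = 0.0121;  (2·δa/a)² = (2×0.0170)² = 0.00116;  (-3·δy/y)² = (-3×0.0380)² = 0.0130
δQ/Q = √(0.0349) = 0.187
Q = 8.56e-13, so δQ = 0.187 × 8.56e-13 = 1.6e-13.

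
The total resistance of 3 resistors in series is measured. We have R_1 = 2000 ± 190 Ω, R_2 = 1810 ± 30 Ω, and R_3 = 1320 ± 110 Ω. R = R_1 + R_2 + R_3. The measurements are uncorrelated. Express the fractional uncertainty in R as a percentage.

Each term contributes (cᵢ δxᵢ)² to (δR)²:
  (δR_1)² = 36100;  (δR_2)² = 900;  (δR_3)² = 12100
δR = √(49100) = 222 Ω
R = 5130 Ω, so δR/R = 222/5130 = 0.0432.

4.32%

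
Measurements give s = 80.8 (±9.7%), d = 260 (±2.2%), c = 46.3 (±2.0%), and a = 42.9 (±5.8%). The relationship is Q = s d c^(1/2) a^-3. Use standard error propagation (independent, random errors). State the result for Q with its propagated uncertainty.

Relative error in a monomial: (δQ/Q)² = Σ (nᵢ · δxᵢ/xᵢ)².
  (1·δs/s)² = (1×0.0970)² = 0.00941;  (1·δd/d)² = (1×0.0220)² = 0.000484;  (½·δc/c)² = (0.5×0.0200)² = 0.000100;  (-3·δa/a)² = (-3×0.0580)² = 0.0303
δQ/Q = √(0.0403) = 0.201
Q = 1.81, so δQ = 0.201 × 1.81 = 0.363.

1.81 ± 0.363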